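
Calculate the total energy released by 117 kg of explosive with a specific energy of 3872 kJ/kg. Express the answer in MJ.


453.024 MJ

Energy = mass * specific_energy / 1000
= 117 * 3872 / 1000
= 453024 / 1000
= 453.024 MJ


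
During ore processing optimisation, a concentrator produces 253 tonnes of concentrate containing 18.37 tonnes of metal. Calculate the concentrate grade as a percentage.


Grade = (metal in concentrate / concentrate mass) * 100
= (18.37 / 253) * 100
= 0.07260869565 * 100
= 7.2609%

7.2609%


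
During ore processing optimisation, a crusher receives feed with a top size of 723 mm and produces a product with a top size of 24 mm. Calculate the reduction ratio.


30.125

Reduction ratio = feed size / product size
= 723 / 24
= 30.125


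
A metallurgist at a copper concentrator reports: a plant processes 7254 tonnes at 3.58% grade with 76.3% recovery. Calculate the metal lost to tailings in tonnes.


Total metal in feed:
= 7254 * 3.58 / 100 = 259.6932 tonnes
Metal recovered:
= 259.6932 * 76.3 / 100 = 198.1459116 tonnes
Metal lost to tailings:
= 259.6932 - 198.1459116
= 61.5473 tonnes

61.5473 tonnes


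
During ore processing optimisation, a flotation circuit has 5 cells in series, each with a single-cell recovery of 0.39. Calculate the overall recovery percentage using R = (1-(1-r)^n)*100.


91.554%

Complement of single-cell recovery:
1 - r = 1 - 0.39 = 0.61
Raise to power n:
(1 - r)^5 = 0.61^5 = 0.0844596301
Overall recovery:
R = (1 - 0.0844596301) * 100
= 91.554%


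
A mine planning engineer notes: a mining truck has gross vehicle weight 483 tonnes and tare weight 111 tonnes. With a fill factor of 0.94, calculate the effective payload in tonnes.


Maximum payload = gross - tare
= 483 - 111 = 372 tonnes
Effective payload = max payload * fill factor
= 372 * 0.94
= 349.68 tonnes

349.68 tonnes


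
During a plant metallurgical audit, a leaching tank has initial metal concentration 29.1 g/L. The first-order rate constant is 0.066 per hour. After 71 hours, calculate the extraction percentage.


99.0776%

Compute the exponent:
-k * t = -0.066 * 71 = -4.686
Remaining concentration:
C = 29.1 * exp(-4.686)
= 29.1 * 0.009223506492
= 0.2684040389 g/L
Extracted = 29.1 - 0.2684040389 = 28.83159596 g/L
Extraction % = 28.83159596 / 29.1 * 100
= 99.0776%


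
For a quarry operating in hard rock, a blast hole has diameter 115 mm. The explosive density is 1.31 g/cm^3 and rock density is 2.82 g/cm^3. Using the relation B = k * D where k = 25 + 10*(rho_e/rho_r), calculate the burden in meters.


First, compute k:
rho_e / rho_r = 1.31 / 2.82 = 0.4645390071
k = 25 + 10 * 0.4645390071 = 29.64539007
Then, compute burden:
B = k * D / 1000 = 29.64539007 * 115 / 1000
= 3409.219858 / 1000
= 3.4092 m

3.4092 m


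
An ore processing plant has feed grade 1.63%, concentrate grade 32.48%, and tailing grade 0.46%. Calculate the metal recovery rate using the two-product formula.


72.8103%

Using the two-product formula:
R = 100 * c * (f - t) / (f * (c - t))
Numerator = 100 * 32.48 * (1.63 - 0.46)
= 100 * 32.48 * 1.17
= 3800.16
Denominator = 1.63 * (32.48 - 0.46)
= 1.63 * 32.02
= 52.1926
R = 3800.16 / 52.1926
= 72.8103%


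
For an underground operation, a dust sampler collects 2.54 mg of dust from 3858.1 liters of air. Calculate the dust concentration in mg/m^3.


Convert liters to m^3: 1 m^3 = 1000 L
Concentration = mass / volume * 1000
= 2.54 / 3858.1 * 1000
= 0.0006583551489 * 1000
= 0.6584 mg/m^3

0.6584 mg/m^3


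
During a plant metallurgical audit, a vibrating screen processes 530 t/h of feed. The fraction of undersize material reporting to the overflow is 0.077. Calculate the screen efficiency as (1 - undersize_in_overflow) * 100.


92.3%

Screen efficiency = (1 - fraction of undersize in overflow) * 100
= (1 - 0.077) * 100
= 0.923 * 100
= 92.3%


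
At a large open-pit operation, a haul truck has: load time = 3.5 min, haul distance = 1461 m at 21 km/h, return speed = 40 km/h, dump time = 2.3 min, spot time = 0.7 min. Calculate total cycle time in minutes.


12.8658 min

Convert haul speed to m/min: 21 * 1000/60 = 350 m/min
Haul time = 1461 / 350 = 4.174285714 min
Convert return speed to m/min: 40 * 1000/60 = 666.6666667 m/min
Return time = 1461 / 666.6666667 = 2.1915 min
Total cycle time:
= 3.5 + 4.174285714 + 2.3 + 2.1915 + 0.7
= 12.8658 min


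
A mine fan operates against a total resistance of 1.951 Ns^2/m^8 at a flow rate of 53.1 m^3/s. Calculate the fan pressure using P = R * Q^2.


Compute Q^2:
Q^2 = 53.1^2 = 2819.61
Compute pressure:
P = R * Q^2 = 1.951 * 2819.61
= 5501.0591 Pa

5501.0591 Pa


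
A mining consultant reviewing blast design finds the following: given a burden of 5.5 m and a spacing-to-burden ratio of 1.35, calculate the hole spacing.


Spacing = burden * ratio
= 5.5 * 1.35
= 7.425 m

7.425 m


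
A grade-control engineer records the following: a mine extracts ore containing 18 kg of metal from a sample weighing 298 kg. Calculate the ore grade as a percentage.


Ore grade = (metal mass / ore mass) * 100
= (18 / 298) * 100
= 0.06040268456 * 100
= 6.0403%

6.0403%


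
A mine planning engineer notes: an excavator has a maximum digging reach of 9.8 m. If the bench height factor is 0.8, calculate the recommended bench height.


7.84 m

Bench height = reach * factor
= 9.8 * 0.8
= 7.84 m


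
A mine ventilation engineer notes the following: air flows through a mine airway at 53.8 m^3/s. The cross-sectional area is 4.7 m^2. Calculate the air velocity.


11.4468 m/s

Velocity = flow rate / cross-sectional area
= 53.8 / 4.7
= 11.4468 m/s


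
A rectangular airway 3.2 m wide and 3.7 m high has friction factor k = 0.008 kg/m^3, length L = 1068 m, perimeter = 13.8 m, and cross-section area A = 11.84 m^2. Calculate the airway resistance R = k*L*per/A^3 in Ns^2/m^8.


Compute the numerator:
k * L * per = 0.008 * 1068 * 13.8
= 117.9072
Compute the denominator:
A^3 = 11.84^3 = 1659.797504
Resistance:
R = 117.9072 / 1659.797504
= 0.071 Ns^2/m^8

0.071 Ns^2/m^8


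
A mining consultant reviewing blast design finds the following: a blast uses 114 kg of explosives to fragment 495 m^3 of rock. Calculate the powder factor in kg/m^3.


0.2303 kg/m^3

Powder factor = explosive mass / rock volume
= 114 / 495
= 0.2303 kg/m^3


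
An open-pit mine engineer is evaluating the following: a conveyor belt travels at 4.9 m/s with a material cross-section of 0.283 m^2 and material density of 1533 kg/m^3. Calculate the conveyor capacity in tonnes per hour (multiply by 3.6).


Volumetric flow = speed * area
= 4.9 * 0.283 = 1.3867 m^3/s
Mass flow = volumetric * density
= 1.3867 * 1533 = 2125.8111 kg/s
Convert to t/h: multiply by 3.6
Capacity = 2125.8111 * 3.6
= 7652.92 t/h

7652.92 t/h


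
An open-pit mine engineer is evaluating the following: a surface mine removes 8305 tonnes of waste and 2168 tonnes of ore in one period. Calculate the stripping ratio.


3.8307

Stripping ratio = waste tonnage / ore tonnage
= 8305 / 2168
= 3.8307


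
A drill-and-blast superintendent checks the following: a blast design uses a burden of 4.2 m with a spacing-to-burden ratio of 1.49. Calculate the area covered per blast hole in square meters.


26.2836 m^2

First, find the spacing:
Spacing = burden * ratio = 4.2 * 1.49
= 6.258 m
Then, calculate the area:
Area = burden * spacing = 4.2 * 6.258
= 26.2836 m^2


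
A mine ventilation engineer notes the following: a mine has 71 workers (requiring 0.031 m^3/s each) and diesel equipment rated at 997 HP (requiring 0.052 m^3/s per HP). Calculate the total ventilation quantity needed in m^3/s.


Airflow for workers:
Q_people = 71 * 0.031 = 2.201 m^3/s
Airflow for diesel equipment:
Q_diesel = 997 * 0.052 = 51.844 m^3/s
Total ventilation:
Q_total = 2.201 + 51.844
= 54.045 m^3/s

54.045 m^3/s


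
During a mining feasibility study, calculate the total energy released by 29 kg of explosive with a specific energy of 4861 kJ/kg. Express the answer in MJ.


Energy = mass * specific_energy / 1000
= 29 * 4861 / 1000
= 140969 / 1000
= 140.969 MJ

140.969 MJ


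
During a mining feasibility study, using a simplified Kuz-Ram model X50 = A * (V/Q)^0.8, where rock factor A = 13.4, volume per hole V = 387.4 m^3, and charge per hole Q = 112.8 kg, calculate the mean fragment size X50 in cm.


Compute V/Q:
V/Q = 387.4 / 112.8 = 3.434397163
Raise to the power 0.8:
(V/Q)^0.8 = 3.434397163^0.8 = 2.683369094
Multiply by A:
X50 = 13.4 * 2.683369094
= 35.9571 cm

35.9571 cm


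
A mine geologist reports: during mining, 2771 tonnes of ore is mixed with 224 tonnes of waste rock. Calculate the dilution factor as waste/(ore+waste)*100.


7.4791%

Total material = ore + waste
= 2771 + 224 = 2995 tonnes
Dilution = waste / total * 100
= 224 / 2995 * 100
= 0.07479131886 * 100
= 7.4791%


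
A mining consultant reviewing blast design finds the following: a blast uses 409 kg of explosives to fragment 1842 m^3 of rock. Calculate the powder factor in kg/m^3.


Powder factor = explosive mass / rock volume
= 409 / 1842
= 0.222 kg/m^3

0.222 kg/m^3


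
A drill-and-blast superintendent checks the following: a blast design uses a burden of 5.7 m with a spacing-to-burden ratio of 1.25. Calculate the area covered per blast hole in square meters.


First, find the spacing:
Spacing = burden * ratio = 5.7 * 1.25
= 7.125 m
Then, calculate the area:
Area = burden * spacing = 5.7 * 7.125
= 40.6125 m^2

40.6125 m^2


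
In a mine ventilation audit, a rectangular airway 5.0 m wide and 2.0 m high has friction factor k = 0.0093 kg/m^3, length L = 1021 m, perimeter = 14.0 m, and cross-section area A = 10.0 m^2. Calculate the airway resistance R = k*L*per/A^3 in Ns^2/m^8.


Compute the numerator:
k * L * per = 0.0093 * 1021 * 14.0
= 132.9342
Compute the denominator:
A^3 = 10.0^3 = 1000
Resistance:
R = 132.9342 / 1000
= 0.1329 Ns^2/m^8

0.1329 Ns^2/m^8


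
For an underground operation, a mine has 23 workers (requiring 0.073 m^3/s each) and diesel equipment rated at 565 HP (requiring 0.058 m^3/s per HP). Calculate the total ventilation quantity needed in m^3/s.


Airflow for workers:
Q_people = 23 * 0.073 = 1.679 m^3/s
Airflow for diesel equipment:
Q_diesel = 565 * 0.058 = 32.77 m^3/s
Total ventilation:
Q_total = 1.679 + 32.77
= 34.449 m^3/s

34.449 m^3/s


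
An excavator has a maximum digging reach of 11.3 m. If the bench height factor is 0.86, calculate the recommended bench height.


Bench height = reach * factor
= 11.3 * 0.86
= 9.718 m

9.718 m


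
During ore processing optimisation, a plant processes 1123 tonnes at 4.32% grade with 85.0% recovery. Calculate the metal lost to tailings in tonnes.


7.277 tonnes

Total metal in feed:
= 1123 * 4.32 / 100 = 48.5136 tonnes
Metal recovered:
= 48.5136 * 85.0 / 100 = 41.23656 tonnes
Metal lost to tailings:
= 48.5136 - 41.23656
= 7.277 tonnes


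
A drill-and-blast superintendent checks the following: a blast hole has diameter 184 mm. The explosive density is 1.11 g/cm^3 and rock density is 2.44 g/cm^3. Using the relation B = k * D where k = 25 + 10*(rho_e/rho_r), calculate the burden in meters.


First, compute k:
rho_e / rho_r = 1.11 / 2.44 = 0.4549180328
k = 25 + 10 * 0.4549180328 = 29.54918033
Then, compute burden:
B = k * D / 1000 = 29.54918033 * 184 / 1000
= 5437.04918 / 1000
= 5.437 m

5.437 m


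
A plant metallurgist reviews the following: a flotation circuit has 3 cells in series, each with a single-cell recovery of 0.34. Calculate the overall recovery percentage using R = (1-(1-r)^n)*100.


Complement of single-cell recovery:
1 - r = 1 - 0.34 = 0.66
Raise to power n:
(1 - r)^3 = 0.66^3 = 0.287496
Overall recovery:
R = (1 - 0.287496) * 100
= 71.2504%

71.2504%


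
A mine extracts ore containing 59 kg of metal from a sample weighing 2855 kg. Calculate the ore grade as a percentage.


Ore grade = (metal mass / ore mass) * 100
= (59 / 2855) * 100
= 0.02066549912 * 100
= 2.0665%

2.0665%


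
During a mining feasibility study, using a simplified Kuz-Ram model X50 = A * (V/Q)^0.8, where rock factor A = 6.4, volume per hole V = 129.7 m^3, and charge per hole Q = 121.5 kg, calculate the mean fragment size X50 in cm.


6.7433 cm

Compute V/Q:
V/Q = 129.7 / 121.5 = 1.067489712
Raise to the power 0.8:
(V/Q)^0.8 = 1.067489712^0.8 = 1.053636868
Multiply by A:
X50 = 6.4 * 1.053636868
= 6.7433 cm


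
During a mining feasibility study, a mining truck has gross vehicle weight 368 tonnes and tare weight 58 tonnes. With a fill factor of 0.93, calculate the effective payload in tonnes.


Maximum payload = gross - tare
= 368 - 58 = 310 tonnes
Effective payload = max payload * fill factor
= 310 * 0.93
= 288.3 tonnes

288.3 tonnes


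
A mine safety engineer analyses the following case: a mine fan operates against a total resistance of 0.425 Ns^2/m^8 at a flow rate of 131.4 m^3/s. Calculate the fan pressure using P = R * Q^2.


Compute Q^2:
Q^2 = 131.4^2 = 17265.96
Compute pressure:
P = R * Q^2 = 0.425 * 17265.96
= 7338.033 Pa

7338.033 Pa


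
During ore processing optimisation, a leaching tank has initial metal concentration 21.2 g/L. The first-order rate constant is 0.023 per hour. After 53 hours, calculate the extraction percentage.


Compute the exponent:
-k * t = -0.023 * 53 = -1.219
Remaining concentration:
C = 21.2 * exp(-1.219)
= 21.2 * 0.2955255448
= 6.265141549 g/L
Extracted = 21.2 - 6.265141549 = 14.93485845 g/L
Extraction % = 14.93485845 / 21.2 * 100
= 70.4474%

70.4474%


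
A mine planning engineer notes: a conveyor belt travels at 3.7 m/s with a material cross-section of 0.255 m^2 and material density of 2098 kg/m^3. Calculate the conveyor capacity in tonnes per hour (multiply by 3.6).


Volumetric flow = speed * area
= 3.7 * 0.255 = 0.9435 m^3/s
Mass flow = volumetric * density
= 0.9435 * 2098 = 1979.463 kg/s
Convert to t/h: multiply by 3.6
Capacity = 1979.463 * 3.6
= 7126.0668 t/h

7126.0668 t/h


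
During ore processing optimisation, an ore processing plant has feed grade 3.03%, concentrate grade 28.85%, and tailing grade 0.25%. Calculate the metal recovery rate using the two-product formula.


Using the two-product formula:
R = 100 * c * (f - t) / (f * (c - t))
Numerator = 100 * 28.85 * (3.03 - 0.25)
= 100 * 28.85 * 2.78
= 8020.3
Denominator = 3.03 * (28.85 - 0.25)
= 3.03 * 28.6
= 86.658
R = 8020.3 / 86.658
= 92.5512%

92.5512%


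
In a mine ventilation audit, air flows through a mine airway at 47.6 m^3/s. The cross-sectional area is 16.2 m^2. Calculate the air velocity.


Velocity = flow rate / cross-sectional area
= 47.6 / 16.2
= 2.9383 m/s

2.9383 m/s


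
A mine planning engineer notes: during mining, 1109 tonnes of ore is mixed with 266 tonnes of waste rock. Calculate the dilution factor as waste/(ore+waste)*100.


19.3455%

Total material = ore + waste
= 1109 + 266 = 1375 tonnes
Dilution = waste / total * 100
= 266 / 1375 * 100
= 0.1934545455 * 100
= 19.3455%


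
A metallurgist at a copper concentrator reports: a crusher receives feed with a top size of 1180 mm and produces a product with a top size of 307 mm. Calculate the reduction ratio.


Reduction ratio = feed size / product size
= 1180 / 307
= 3.8436

3.8436


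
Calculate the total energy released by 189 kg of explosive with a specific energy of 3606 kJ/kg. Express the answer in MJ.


Energy = mass * specific_energy / 1000
= 189 * 3606 / 1000
= 681534 / 1000
= 681.534 MJ

681.534 MJ


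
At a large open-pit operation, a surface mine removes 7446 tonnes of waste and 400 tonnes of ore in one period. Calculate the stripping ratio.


Stripping ratio = waste tonnage / ore tonnage
= 7446 / 400
= 18.615

18.615


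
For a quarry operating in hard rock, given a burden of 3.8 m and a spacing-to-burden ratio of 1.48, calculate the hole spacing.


Spacing = burden * ratio
= 3.8 * 1.48
= 5.624 m

5.624 m


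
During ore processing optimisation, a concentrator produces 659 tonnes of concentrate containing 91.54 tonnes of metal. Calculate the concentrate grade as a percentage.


Grade = (metal in concentrate / concentrate mass) * 100
= (91.54 / 659) * 100
= 0.1389074355 * 100
= 13.8907%

13.8907%


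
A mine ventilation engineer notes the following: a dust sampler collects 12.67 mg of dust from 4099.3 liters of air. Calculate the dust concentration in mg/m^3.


Convert liters to m^3: 1 m^3 = 1000 L
Concentration = mass / volume * 1000
= 12.67 / 4099.3 * 1000
= 0.003090771595 * 1000
= 3.0908 mg/m^3

3.0908 mg/m^3


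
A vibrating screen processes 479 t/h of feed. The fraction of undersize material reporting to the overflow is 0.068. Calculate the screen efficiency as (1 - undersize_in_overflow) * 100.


93.2%

Screen efficiency = (1 - fraction of undersize in overflow) * 100
= (1 - 0.068) * 100
= 0.932 * 100
= 93.2%


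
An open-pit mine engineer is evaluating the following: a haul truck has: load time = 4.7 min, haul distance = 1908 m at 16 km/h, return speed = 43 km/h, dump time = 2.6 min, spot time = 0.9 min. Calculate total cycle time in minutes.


Convert haul speed to m/min: 16 * 1000/60 = 266.6666667 m/min
Haul time = 1908 / 266.6666667 = 7.155 min
Convert return speed to m/min: 43 * 1000/60 = 716.6666667 m/min
Return time = 1908 / 716.6666667 = 2.662325581 min
Total cycle time:
= 4.7 + 7.155 + 2.6 + 2.662325581 + 0.9
= 18.0173 min

18.0173 min


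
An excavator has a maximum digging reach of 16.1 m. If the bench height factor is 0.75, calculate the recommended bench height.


12.075 m

Bench height = reach * factor
= 16.1 * 0.75
= 12.075 m


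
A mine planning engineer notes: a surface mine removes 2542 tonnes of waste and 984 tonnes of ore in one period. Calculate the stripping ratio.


Stripping ratio = waste tonnage / ore tonnage
= 2542 / 984
= 2.5833

2.5833


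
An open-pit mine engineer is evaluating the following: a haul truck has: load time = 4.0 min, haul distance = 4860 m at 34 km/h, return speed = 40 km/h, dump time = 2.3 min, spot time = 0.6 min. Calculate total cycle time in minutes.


Convert haul speed to m/min: 34 * 1000/60 = 566.6666667 m/min
Haul time = 4860 / 566.6666667 = 8.576470588 min
Convert return speed to m/min: 40 * 1000/60 = 666.6666667 m/min
Return time = 4860 / 666.6666667 = 7.29 min
Total cycle time:
= 4.0 + 8.576470588 + 2.3 + 7.29 + 0.6
= 22.7665 min

22.7665 min


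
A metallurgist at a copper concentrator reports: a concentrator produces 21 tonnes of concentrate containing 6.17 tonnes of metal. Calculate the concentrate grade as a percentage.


29.381%

Grade = (metal in concentrate / concentrate mass) * 100
= (6.17 / 21) * 100
= 0.2938095238 * 100
= 29.381%


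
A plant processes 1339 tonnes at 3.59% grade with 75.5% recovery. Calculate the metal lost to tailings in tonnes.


Total metal in feed:
= 1339 * 3.59 / 100 = 48.0701 tonnes
Metal recovered:
= 48.0701 * 75.5 / 100 = 36.2929255 tonnes
Metal lost to tailings:
= 48.0701 - 36.2929255
= 11.7772 tonnes

11.7772 tonnes


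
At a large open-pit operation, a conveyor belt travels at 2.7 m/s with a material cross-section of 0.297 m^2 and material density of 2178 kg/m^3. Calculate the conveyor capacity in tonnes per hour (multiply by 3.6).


6287.5375 t/h

Volumetric flow = speed * area
= 2.7 * 0.297 = 0.8019 m^3/s
Mass flow = volumetric * density
= 0.8019 * 2178 = 1746.5382 kg/s
Convert to t/h: multiply by 3.6
Capacity = 1746.5382 * 3.6
= 6287.5375 t/h


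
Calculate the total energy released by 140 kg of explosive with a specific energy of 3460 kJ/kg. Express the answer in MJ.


Energy = mass * specific_energy / 1000
= 140 * 3460 / 1000
= 484400 / 1000
= 484.4 MJ

484.4 MJ


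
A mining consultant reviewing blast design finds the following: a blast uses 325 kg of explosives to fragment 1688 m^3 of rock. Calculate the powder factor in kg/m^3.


0.1925 kg/m^3

Powder factor = explosive mass / rock volume
= 325 / 1688
= 0.1925 kg/m^3


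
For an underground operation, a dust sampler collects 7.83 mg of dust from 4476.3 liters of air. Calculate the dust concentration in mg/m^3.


Convert liters to m^3: 1 m^3 = 1000 L
Concentration = mass / volume * 1000
= 7.83 / 4476.3 * 1000
= 0.001749212519 * 1000
= 1.7492 mg/m^3

1.7492 mg/m^3


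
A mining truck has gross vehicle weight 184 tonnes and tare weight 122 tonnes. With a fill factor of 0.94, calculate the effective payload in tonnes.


58.28 tonnes

Maximum payload = gross - tare
= 184 - 122 = 62 tonnes
Effective payload = max payload * fill factor
= 62 * 0.94
= 58.28 tonnes


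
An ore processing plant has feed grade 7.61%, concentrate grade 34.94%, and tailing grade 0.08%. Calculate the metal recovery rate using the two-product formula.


Using the two-product formula:
R = 100 * c * (f - t) / (f * (c - t))
Numerator = 100 * 34.94 * (7.61 - 0.08)
= 100 * 34.94 * 7.53
= 26309.82
Denominator = 7.61 * (34.94 - 0.08)
= 7.61 * 34.86
= 265.2846
R = 26309.82 / 265.2846
= 99.1758%

99.1758%


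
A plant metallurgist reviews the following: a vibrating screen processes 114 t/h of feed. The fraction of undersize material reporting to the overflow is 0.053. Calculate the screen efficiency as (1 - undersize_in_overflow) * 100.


Screen efficiency = (1 - fraction of undersize in overflow) * 100
= (1 - 0.053) * 100
= 0.947 * 100
= 94.7%

94.7%


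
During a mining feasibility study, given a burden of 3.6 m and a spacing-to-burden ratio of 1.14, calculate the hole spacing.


4.104 m

Spacing = burden * ratio
= 3.6 * 1.14
= 4.104 m


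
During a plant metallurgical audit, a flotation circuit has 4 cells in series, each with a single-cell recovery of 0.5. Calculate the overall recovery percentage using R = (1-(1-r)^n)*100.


Complement of single-cell recovery:
1 - r = 1 - 0.5 = 0.5
Raise to power n:
(1 - r)^4 = 0.5^4 = 0.0625
Overall recovery:
R = (1 - 0.0625) * 100
= 93.75%

93.75%


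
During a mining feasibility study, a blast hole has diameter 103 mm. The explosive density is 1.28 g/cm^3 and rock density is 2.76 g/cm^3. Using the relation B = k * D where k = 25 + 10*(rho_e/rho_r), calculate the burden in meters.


First, compute k:
rho_e / rho_r = 1.28 / 2.76 = 0.4637681159
k = 25 + 10 * 0.4637681159 = 29.63768116
Then, compute burden:
B = k * D / 1000 = 29.63768116 * 103 / 1000
= 3052.681159 / 1000
= 3.0527 m

3.0527 m


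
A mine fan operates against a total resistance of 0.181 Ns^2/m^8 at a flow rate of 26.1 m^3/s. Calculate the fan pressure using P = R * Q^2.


Compute Q^2:
Q^2 = 26.1^2 = 681.21
Compute pressure:
P = R * Q^2 = 0.181 * 681.21
= 123.299 Pa

123.299 Pa


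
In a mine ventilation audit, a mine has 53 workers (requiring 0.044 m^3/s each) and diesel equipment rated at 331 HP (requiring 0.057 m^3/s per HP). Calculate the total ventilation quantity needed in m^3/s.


21.199 m^3/s

Airflow for workers:
Q_people = 53 * 0.044 = 2.332 m^3/s
Airflow for diesel equipment:
Q_diesel = 331 * 0.057 = 18.867 m^3/s
Total ventilation:
Q_total = 2.332 + 18.867
= 21.199 m^3/s


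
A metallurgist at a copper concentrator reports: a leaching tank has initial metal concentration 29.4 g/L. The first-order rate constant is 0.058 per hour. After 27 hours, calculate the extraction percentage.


79.1121%

Compute the exponent:
-k * t = -0.058 * 27 = -1.566
Remaining concentration:
C = 29.4 * exp(-1.566)
= 29.4 * 0.2088790297
= 6.141043472 g/L
Extracted = 29.4 - 6.141043472 = 23.25895653 g/L
Extraction % = 23.25895653 / 29.4 * 100
= 79.1121%


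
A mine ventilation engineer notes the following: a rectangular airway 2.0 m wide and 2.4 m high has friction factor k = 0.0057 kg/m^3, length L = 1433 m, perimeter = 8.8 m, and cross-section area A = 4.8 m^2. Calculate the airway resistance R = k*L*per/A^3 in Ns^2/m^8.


Compute the numerator:
k * L * per = 0.0057 * 1433 * 8.8
= 71.87928
Compute the denominator:
A^3 = 4.8^3 = 110.592
Resistance:
R = 71.87928 / 110.592
= 0.65 Ns^2/m^8

0.65 Ns^2/m^8


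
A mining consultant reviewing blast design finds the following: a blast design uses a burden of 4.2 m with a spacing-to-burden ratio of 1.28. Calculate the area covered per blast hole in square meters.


First, find the spacing:
Spacing = burden * ratio = 4.2 * 1.28
= 5.376 m
Then, calculate the area:
Area = burden * spacing = 4.2 * 5.376
= 22.5792 m^2

22.5792 m^2


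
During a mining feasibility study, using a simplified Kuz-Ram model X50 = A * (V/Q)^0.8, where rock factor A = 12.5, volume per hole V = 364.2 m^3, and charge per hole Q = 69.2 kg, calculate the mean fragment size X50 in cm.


47.1951 cm

Compute V/Q:
V/Q = 364.2 / 69.2 = 5.26300578
Raise to the power 0.8:
(V/Q)^0.8 = 5.26300578^0.8 = 3.775609565
Multiply by A:
X50 = 12.5 * 3.775609565
= 47.1951 cm


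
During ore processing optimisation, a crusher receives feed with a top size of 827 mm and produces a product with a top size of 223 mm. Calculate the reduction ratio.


Reduction ratio = feed size / product size
= 827 / 223
= 3.7085

3.7085


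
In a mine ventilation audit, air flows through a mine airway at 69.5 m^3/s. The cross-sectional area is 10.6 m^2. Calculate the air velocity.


6.5566 m/s

Velocity = flow rate / cross-sectional area
= 69.5 / 10.6
= 6.5566 m/s


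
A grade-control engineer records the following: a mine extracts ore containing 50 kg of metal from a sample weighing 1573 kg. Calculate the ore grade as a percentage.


Ore grade = (metal mass / ore mass) * 100
= (50 / 1573) * 100
= 0.03178639542 * 100
= 3.1786%

3.1786%


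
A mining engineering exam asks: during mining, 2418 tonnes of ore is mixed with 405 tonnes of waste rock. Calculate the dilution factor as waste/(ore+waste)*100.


Total material = ore + waste
= 2418 + 405 = 2823 tonnes
Dilution = waste / total * 100
= 405 / 2823 * 100
= 0.1434643996 * 100
= 14.3464%

14.3464%


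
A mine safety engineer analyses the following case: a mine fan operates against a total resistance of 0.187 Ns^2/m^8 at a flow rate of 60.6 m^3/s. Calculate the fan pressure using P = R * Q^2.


Compute Q^2:
Q^2 = 60.6^2 = 3672.36
Compute pressure:
P = R * Q^2 = 0.187 * 3672.36
= 686.7313 Pa

686.7313 Pa


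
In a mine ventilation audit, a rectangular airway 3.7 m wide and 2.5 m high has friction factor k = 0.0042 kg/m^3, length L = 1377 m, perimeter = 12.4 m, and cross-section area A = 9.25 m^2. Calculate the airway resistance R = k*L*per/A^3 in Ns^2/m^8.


Compute the numerator:
k * L * per = 0.0042 * 1377 * 12.4
= 71.71416
Compute the denominator:
A^3 = 9.25^3 = 791.453125
Resistance:
R = 71.71416 / 791.453125
= 0.0906 Ns^2/m^8

0.0906 Ns^2/m^8


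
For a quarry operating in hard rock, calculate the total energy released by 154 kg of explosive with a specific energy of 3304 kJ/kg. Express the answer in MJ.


508.816 MJ

Energy = mass * specific_energy / 1000
= 154 * 3304 / 1000
= 508816 / 1000
= 508.816 MJ


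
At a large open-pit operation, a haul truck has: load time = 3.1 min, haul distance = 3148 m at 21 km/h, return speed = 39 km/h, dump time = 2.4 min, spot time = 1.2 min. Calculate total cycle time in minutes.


20.5374 min

Convert haul speed to m/min: 21 * 1000/60 = 350 m/min
Haul time = 3148 / 350 = 8.994285714 min
Convert return speed to m/min: 39 * 1000/60 = 650 m/min
Return time = 3148 / 650 = 4.843076923 min
Total cycle time:
= 3.1 + 8.994285714 + 2.4 + 4.843076923 + 1.2
= 20.5374 min


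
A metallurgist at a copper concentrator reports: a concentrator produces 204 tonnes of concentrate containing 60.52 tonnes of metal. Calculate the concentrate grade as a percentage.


Grade = (metal in concentrate / concentrate mass) * 100
= (60.52 / 204) * 100
= 0.2966666667 * 100
= 29.6667%

29.6667%


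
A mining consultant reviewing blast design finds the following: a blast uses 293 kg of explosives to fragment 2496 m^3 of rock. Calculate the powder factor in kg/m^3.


Powder factor = explosive mass / rock volume
= 293 / 2496
= 0.1174 kg/m^3

0.1174 kg/m^3


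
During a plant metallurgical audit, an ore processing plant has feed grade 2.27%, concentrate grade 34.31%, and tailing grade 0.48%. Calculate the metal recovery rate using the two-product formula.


Using the two-product formula:
R = 100 * c * (f - t) / (f * (c - t))
Numerator = 100 * 34.31 * (2.27 - 0.48)
= 100 * 34.31 * 1.79
= 6141.49
Denominator = 2.27 * (34.31 - 0.48)
= 2.27 * 33.83
= 76.7941
R = 6141.49 / 76.7941
= 79.9735%

79.9735%


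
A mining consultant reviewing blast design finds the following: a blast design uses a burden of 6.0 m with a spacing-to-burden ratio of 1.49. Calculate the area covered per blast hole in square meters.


First, find the spacing:
Spacing = burden * ratio = 6.0 * 1.49
= 8.94 m
Then, calculate the area:
Area = burden * spacing = 6.0 * 8.94
= 53.64 m^2

53.64 m^2


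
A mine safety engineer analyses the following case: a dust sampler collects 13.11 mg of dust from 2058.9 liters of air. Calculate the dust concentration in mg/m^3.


6.3675 mg/m^3

Convert liters to m^3: 1 m^3 = 1000 L
Concentration = mass / volume * 1000
= 13.11 / 2058.9 * 1000
= 0.006367477779 * 1000
= 6.3675 mg/m^3


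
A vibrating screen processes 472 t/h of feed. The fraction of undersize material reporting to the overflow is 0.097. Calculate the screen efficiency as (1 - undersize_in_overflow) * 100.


90.3%

Screen efficiency = (1 - fraction of undersize in overflow) * 100
= (1 - 0.097) * 100
= 0.903 * 100
= 90.3%


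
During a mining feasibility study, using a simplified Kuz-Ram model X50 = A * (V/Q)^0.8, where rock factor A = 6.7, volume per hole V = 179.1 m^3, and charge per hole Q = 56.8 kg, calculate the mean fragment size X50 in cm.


16.7908 cm

Compute V/Q:
V/Q = 179.1 / 56.8 = 3.153169014
Raise to the power 0.8:
(V/Q)^0.8 = 3.153169014^0.8 = 2.506096559
Multiply by A:
X50 = 6.7 * 2.506096559
= 16.7908 cm


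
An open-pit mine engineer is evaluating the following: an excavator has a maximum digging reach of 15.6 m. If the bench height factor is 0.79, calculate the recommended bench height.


Bench height = reach * factor
= 15.6 * 0.79
= 12.324 m

12.324 m


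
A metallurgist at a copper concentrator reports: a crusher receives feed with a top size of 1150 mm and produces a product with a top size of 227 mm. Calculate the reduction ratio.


Reduction ratio = feed size / product size
= 1150 / 227
= 5.0661

5.0661


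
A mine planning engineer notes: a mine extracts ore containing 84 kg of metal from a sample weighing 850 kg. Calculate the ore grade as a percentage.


Ore grade = (metal mass / ore mass) * 100
= (84 / 850) * 100
= 0.09882352941 * 100
= 9.8824%

9.8824%


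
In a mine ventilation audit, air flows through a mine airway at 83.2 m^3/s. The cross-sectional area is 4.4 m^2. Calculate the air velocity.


Velocity = flow rate / cross-sectional area
= 83.2 / 4.4
= 18.9091 m/s

18.9091 m/s


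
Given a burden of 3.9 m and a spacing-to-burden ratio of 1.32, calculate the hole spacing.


Spacing = burden * ratio
= 3.9 * 1.32
= 5.148 m

5.148 m


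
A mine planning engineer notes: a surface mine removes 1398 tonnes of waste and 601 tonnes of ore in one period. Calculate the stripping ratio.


Stripping ratio = waste tonnage / ore tonnage
= 1398 / 601
= 2.3261

2.3261


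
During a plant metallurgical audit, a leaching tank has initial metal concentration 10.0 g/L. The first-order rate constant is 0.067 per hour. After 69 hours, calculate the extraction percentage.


Compute the exponent:
-k * t = -0.067 * 69 = -4.623
Remaining concentration:
C = 10.0 * exp(-4.623)
= 10.0 * 0.009823281966
= 0.09823281966 g/L
Extracted = 10.0 - 0.09823281966 = 9.90176718 g/L
Extraction % = 9.90176718 / 10.0 * 100
= 99.0177%

99.0177%


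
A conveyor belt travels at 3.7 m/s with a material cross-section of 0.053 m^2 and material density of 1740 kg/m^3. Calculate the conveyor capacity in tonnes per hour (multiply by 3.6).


Volumetric flow = speed * area
= 3.7 * 0.053 = 0.1961 m^3/s
Mass flow = volumetric * density
= 0.1961 * 1740 = 341.214 kg/s
Convert to t/h: multiply by 3.6
Capacity = 341.214 * 3.6
= 1228.3704 t/h

1228.3704 t/h


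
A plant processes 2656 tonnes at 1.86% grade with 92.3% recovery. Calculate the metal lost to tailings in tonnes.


3.8039 tonnes

Total metal in feed:
= 2656 * 1.86 / 100 = 49.4016 tonnes
Metal recovered:
= 49.4016 * 92.3 / 100 = 45.5976768 tonnes
Metal lost to tailings:
= 49.4016 - 45.5976768
= 3.8039 tonnes


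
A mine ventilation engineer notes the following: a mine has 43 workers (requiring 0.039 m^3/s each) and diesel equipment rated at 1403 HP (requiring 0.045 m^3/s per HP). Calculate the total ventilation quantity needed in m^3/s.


Airflow for workers:
Q_people = 43 * 0.039 = 1.677 m^3/s
Airflow for diesel equipment:
Q_diesel = 1403 * 0.045 = 63.135 m^3/s
Total ventilation:
Q_total = 1.677 + 63.135
= 64.812 m^3/s

64.812 m^3/s


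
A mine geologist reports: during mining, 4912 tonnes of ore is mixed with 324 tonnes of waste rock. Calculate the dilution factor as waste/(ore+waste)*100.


Total material = ore + waste
= 4912 + 324 = 5236 tonnes
Dilution = waste / total * 100
= 324 / 5236 * 100
= 0.06187929717 * 100
= 6.1879%

6.1879%


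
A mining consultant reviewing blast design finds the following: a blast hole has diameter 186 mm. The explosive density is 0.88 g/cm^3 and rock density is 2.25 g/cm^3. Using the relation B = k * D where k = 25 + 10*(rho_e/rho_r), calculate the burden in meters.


5.3775 m

First, compute k:
rho_e / rho_r = 0.88 / 2.25 = 0.3911111111
k = 25 + 10 * 0.3911111111 = 28.91111111
Then, compute burden:
B = k * D / 1000 = 28.91111111 * 186 / 1000
= 5377.466667 / 1000
= 5.3775 m


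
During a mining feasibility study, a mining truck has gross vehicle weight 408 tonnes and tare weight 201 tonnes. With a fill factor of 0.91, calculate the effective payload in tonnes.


Maximum payload = gross - tare
= 408 - 201 = 207 tonnes
Effective payload = max payload * fill factor
= 207 * 0.91
= 188.37 tonnes

188.37 tonnes


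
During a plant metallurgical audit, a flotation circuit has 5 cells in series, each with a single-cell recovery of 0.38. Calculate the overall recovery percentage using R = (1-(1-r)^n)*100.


90.8387%

Complement of single-cell recovery:
1 - r = 1 - 0.38 = 0.62
Raise to power n:
(1 - r)^5 = 0.62^5 = 0.0916132832
Overall recovery:
R = (1 - 0.0916132832) * 100
= 90.8387%


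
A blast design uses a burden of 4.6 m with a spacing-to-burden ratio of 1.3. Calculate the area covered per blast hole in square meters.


27.508 m^2

First, find the spacing:
Spacing = burden * ratio = 4.6 * 1.3
= 5.98 m
Then, calculate the area:
Area = burden * spacing = 4.6 * 5.98
= 27.508 m^2


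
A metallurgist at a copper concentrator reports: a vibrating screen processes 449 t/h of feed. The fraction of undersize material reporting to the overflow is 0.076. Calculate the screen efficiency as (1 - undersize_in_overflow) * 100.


92.4%

Screen efficiency = (1 - fraction of undersize in overflow) * 100
= (1 - 0.076) * 100
= 0.924 * 100
= 92.4%


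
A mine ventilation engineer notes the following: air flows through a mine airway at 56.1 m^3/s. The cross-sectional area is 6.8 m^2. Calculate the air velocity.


Velocity = flow rate / cross-sectional area
= 56.1 / 6.8
= 8.25 m/s

8.25 m/s


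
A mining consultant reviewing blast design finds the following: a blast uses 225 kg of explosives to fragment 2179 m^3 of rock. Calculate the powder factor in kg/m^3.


0.1033 kg/m^3

Powder factor = explosive mass / rock volume
= 225 / 2179
= 0.1033 kg/m^3


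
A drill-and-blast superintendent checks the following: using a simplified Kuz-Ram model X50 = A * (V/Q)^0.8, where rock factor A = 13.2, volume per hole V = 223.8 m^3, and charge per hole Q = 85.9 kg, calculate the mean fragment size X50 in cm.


Compute V/Q:
V/Q = 223.8 / 85.9 = 2.605355064
Raise to the power 0.8:
(V/Q)^0.8 = 2.605355064^0.8 = 2.151263133
Multiply by A:
X50 = 13.2 * 2.151263133
= 28.3967 cm

28.3967 cm


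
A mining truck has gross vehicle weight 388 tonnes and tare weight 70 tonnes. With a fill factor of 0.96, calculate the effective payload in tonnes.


305.28 tonnes

Maximum payload = gross - tare
= 388 - 70 = 318 tonnes
Effective payload = max payload * fill factor
= 318 * 0.96
= 305.28 tonnes


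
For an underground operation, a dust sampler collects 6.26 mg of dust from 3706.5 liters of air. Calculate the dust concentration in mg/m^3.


1.6889 mg/m^3

Convert liters to m^3: 1 m^3 = 1000 L
Concentration = mass / volume * 1000
= 6.26 / 3706.5 * 1000
= 0.001688924862 * 1000
= 1.6889 mg/m^3


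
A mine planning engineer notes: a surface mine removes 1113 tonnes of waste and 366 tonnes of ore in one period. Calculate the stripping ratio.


3.041

Stripping ratio = waste tonnage / ore tonnage
= 1113 / 366
= 3.041


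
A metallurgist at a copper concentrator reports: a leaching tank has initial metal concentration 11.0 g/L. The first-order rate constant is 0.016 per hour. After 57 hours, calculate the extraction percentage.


59.828%

Compute the exponent:
-k * t = -0.016 * 57 = -0.912
Remaining concentration:
C = 11.0 * exp(-0.912)
= 11.0 * 0.4017199801
= 4.418919781 g/L
Extracted = 11.0 - 4.418919781 = 6.581080219 g/L
Extraction % = 6.581080219 / 11.0 * 100
= 59.828%


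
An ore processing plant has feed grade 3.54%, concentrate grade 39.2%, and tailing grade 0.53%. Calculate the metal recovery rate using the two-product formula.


Using the two-product formula:
R = 100 * c * (f - t) / (f * (c - t))
Numerator = 100 * 39.2 * (3.54 - 0.53)
= 100 * 39.2 * 3.01
= 11799.2
Denominator = 3.54 * (39.2 - 0.53)
= 3.54 * 38.67
= 136.8918
R = 11799.2 / 136.8918
= 86.1936%

86.1936%


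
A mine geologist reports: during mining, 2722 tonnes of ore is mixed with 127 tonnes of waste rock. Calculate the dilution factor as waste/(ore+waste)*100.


4.4577%

Total material = ore + waste
= 2722 + 127 = 2849 tonnes
Dilution = waste / total * 100
= 127 / 2849 * 100
= 0.04457704458 * 100
= 4.4577%


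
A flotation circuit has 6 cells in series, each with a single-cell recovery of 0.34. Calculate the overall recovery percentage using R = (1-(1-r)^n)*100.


Complement of single-cell recovery:
1 - r = 1 - 0.34 = 0.66
Raise to power n:
(1 - r)^6 = 0.66^6 = 0.08265395002
Overall recovery:
R = (1 - 0.08265395002) * 100
= 91.7346%

91.7346%


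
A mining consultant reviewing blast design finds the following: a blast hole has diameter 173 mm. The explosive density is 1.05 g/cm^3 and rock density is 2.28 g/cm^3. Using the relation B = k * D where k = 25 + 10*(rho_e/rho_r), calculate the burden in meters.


5.1217 m

First, compute k:
rho_e / rho_r = 1.05 / 2.28 = 0.4605263158
k = 25 + 10 * 0.4605263158 = 29.60526316
Then, compute burden:
B = k * D / 1000 = 29.60526316 * 173 / 1000
= 5121.710526 / 1000
= 5.1217 m


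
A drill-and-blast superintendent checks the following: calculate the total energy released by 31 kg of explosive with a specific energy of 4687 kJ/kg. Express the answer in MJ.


Energy = mass * specific_energy / 1000
= 31 * 4687 / 1000
= 145297 / 1000
= 145.297 MJ

145.297 MJ


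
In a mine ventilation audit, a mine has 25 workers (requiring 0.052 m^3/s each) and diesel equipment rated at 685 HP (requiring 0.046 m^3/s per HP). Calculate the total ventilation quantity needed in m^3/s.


Airflow for workers:
Q_people = 25 * 0.052 = 1.3 m^3/s
Airflow for diesel equipment:
Q_diesel = 685 * 0.046 = 31.51 m^3/s
Total ventilation:
Q_total = 1.3 + 31.51
= 32.81 m^3/s

32.81 m^3/s


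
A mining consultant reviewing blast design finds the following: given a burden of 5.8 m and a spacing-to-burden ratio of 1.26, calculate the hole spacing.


7.308 m

Spacing = burden * ratio
= 5.8 * 1.26
= 7.308 m


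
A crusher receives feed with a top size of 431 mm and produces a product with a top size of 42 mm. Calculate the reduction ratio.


10.2619

Reduction ratio = feed size / product size
= 431 / 42
= 10.2619
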